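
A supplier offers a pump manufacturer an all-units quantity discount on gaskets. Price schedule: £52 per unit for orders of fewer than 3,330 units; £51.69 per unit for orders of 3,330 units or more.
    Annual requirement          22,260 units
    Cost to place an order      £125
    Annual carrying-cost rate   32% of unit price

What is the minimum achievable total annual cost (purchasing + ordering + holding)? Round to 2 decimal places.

£1,167,142.97

H₁ = 32%×£52 = £16.6400;  H₂ = 32%×£51.69 = £16.5408
EOQ₁ = √(2×22,260×125/16.6400) = 578.30  (< 3,330, feasible at tier 1)
EOQ₂ = √(2×22,260×125/16.5408) = 580.04  (< 3,330 → use Q = 3,330 at tier-2 price)
TC(tier 1 (EOQ₁), Q≈578.3) = £1,167,142.97
TC(tier 2, Q≈3,330.0) = £1,178,995.42
Minimum at tier 1 (EOQ₁): £1,167,142.97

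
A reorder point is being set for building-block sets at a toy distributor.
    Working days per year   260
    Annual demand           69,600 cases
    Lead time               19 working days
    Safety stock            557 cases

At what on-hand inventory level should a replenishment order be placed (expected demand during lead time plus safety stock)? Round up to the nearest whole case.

5,644 cases

Daily demand d = 69,600 / 260 = 267.692 cases/day
Demand during lead time = 267.692 × 19 = 5,086.15
Reorder point = 5,086.15 + 557 = 5,643.15 → round up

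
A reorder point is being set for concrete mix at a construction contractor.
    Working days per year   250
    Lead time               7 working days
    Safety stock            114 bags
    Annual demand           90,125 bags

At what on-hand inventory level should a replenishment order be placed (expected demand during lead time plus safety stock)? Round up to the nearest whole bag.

2,638 bags

Daily demand d = 90,125 / 250 = 360.500 bags/day
Demand during lead time = 360.500 × 7 = 2,523.50
Reorder point = 2,523.50 + 114 = 2,637.50 → round up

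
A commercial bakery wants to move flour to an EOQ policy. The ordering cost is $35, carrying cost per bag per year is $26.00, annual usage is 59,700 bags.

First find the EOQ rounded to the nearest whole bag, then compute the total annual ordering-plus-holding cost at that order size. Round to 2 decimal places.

$10,423.72

Q* = √(2·D·S / H) = √(2·59,700·35 / 26) = √160,730.8 ≈ 400.91 → Q = 401 bags
Orders/yr = 59,700/401 = 148.878; ordering cost = 148.878 × $35 = $5,210.72
Average inventory = 401/2 = 200.5; holding cost = 200.5 × $26 = $5,213.00
Total = $5,210.72 + $5,213.00 = $10,423.72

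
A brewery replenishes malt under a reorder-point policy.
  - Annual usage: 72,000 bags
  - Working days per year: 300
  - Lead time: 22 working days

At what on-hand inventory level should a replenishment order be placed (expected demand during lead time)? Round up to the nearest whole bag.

Daily demand d = 72,000 / 300 = 240.000 bags/day
Demand during lead time = 240.000 × 22 = 5,280.00
Reorder point = 5,280.00 → round up

5,280 bags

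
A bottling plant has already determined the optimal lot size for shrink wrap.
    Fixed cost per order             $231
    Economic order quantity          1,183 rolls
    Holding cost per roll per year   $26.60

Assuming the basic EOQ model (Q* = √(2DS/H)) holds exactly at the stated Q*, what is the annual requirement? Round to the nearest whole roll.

From Q* = √(2DS/H) ⇒ Q*² = 2DS/H.
D = Q²H / (2S) = 1,183² × 26.6 / (2 × 231) = 80,576.64

80,577 rolls per year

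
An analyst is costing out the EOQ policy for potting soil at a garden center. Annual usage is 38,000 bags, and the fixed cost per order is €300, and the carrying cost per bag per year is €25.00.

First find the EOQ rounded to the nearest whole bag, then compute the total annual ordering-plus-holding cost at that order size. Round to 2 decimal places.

€23,874.67

Optimal lot size Q* = (2 × 38,000 × €300 / €25)^½ ≈ 954.99 → Q = 955 bags
Orders/yr = 38,000/955 = 39.791; ordering cost = 39.791 × €300 = €11,937.17
Average inventory = 955/2 = 477.5; holding cost = 477.5 × €25 = €11,937.50
Total = €11,937.17 + €11,937.50 = €23,874.67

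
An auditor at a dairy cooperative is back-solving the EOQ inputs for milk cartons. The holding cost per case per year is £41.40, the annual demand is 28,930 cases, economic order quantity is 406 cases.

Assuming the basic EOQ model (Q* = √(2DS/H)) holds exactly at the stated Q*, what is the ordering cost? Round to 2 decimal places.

EOQ relation: Q² = 2DS/H, so rearrange for the unknown.
S = Q²H / (2D) = 406² × 41.4 / (2 × 28,930) = 117.9435

£117.94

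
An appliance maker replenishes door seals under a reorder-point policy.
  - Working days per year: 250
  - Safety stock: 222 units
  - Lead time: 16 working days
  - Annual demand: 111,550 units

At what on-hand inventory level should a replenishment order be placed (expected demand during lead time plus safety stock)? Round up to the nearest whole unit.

7,362 units

Daily demand d = 111,550 / 250 = 446.200 units/day
Demand during lead time = 446.200 × 16 = 7,139.20
Reorder point = 7,139.20 + 222 = 7,361.20 → round up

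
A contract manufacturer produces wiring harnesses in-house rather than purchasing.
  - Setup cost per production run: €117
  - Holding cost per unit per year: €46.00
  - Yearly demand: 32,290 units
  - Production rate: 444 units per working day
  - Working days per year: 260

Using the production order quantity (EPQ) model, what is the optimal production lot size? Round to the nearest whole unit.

Daily demand d = 32,290/260 = 124.192; p = 444; 1 − d/p = 0.72029
EPQ = √(2DS / (H(1 − d/p)))
    = √(2 × 32,290 × 117 / (46 × 0.72029)) ≈ 477.54

478 units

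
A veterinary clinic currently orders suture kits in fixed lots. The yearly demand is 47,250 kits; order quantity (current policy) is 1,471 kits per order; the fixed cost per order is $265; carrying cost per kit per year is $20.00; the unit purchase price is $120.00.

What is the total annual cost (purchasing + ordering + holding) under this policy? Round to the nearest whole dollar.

$5,693,222

Annual ordering cost = (D/Q)·S = (47,250/1,471) × 265 = $8,512.07
Annual holding cost  = (Q/2)·H = (1,471/2) × 20 = $14,710.00
Purchase cost = D·C = 47,250 × 120 = $5,670,000.00
Total = $8,512.07 + $14,710.00 + $5,670,000.00 = $5,693,222.07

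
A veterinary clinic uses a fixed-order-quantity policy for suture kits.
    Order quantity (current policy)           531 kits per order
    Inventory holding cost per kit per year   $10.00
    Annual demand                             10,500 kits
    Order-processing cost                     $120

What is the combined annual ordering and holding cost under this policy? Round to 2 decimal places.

$5,027.88

Orders/yr = 10,500/531 = 19.774; ordering cost = 19.774 × $120 = $2,372.88
Average inventory = 531/2 = 265.5; holding cost = 265.5 × $10 = $2,655.00
Total = $2,372.88 + $2,655.00 = $5,027.88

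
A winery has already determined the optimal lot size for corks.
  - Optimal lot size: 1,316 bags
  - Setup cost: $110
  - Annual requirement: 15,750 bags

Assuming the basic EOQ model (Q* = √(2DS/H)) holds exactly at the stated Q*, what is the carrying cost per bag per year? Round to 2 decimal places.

EOQ relation: Q² = 2DS/H, so rearrange for the unknown.
H = 2DS / Q² = 2 × 15,750 × 110 / 1,316² = 2.0007

$2.00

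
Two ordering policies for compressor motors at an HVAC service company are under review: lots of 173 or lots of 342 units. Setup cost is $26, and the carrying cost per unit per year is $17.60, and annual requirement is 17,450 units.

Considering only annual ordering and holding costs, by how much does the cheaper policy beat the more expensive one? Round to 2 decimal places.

$191.26

For each Q, cost = (D/Q)·S + (Q/2)·H.
TC(173) = (17,450/173)×26 + (173/2)×17.6 = $4,144.94
TC(342) = (17,450/342)×26 + (342/2)×17.6 = $4,336.21
Cheaper: Q = 173.  Difference = $191.26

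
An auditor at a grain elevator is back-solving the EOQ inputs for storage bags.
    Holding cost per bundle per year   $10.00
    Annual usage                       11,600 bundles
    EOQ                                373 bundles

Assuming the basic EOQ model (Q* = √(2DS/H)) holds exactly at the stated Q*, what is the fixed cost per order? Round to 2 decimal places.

$59.97

Since Q* = (2DS/H)^½, squaring gives Q*²·H = 2DS.
S = Q²H / (2D) = 373² × 10 / (2 × 11,600) = 59.9694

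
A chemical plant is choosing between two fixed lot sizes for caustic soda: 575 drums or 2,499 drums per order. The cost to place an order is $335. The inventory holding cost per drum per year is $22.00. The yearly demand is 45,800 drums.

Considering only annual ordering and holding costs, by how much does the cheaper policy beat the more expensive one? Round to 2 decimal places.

$620.18

Annual cost at Q: ordering D·S/Q plus holding Q·H/2.
TC(575) = (45,800/575)×335 + (575/2)×22 = $33,008.48
TC(2,499) = (45,800/2,499)×335 + (2,499/2)×22 = $33,628.66
Lots of 575 are cheaper by $620.18.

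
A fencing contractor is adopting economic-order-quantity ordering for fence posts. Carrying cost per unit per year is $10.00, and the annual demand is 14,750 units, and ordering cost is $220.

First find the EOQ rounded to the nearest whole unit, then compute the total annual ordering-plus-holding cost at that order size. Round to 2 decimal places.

Optimal lot size Q* = (2 × 14,750 × $220 / $10)^½ ≈ 805.61 → Q = 806 units
Ordering: D/Q × S = 14,750/806 × $220 = $4,026.05
Holding:  Q/2 × H = 806/2 × $10 = $4,030.00
Total = $4,026.05 + $4,030.00 = $8,056.05

$8,056.05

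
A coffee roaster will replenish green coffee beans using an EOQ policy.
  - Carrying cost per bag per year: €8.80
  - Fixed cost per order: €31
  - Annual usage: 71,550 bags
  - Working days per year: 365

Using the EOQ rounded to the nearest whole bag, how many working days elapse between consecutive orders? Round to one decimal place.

Optimal lot size Q* = (2 × 71,550 × €31 / €8.8)^½ ≈ 710.00 → Q = 710 bags
Cycle time = (working days × Q)/D = (365 × 710) / 71,550 = 3.622 days

3.6 days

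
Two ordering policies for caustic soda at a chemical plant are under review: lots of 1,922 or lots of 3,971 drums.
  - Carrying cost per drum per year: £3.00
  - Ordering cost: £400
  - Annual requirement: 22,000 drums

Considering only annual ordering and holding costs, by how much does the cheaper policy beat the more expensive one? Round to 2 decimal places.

£711.00

For each Q, cost = (D/Q)·S + (Q/2)·H.
TC(1,922) = (22,000/1,922)×400 + (1,922/2)×3 = £7,461.56
TC(3,971) = (22,000/3,971)×400 + (3,971/2)×3 = £8,172.57
Lots of 1,922 are cheaper by £711.00.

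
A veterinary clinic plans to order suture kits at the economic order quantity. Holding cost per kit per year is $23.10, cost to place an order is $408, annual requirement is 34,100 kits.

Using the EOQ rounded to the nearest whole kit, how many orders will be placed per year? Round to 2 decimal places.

31.06 orders per year

Q* = √(2·D·S / H) = √(2·34,100·408 / 23.1) = √1,204,571.4 ≈ 1,097.53 → Q = 1,098
N = D/Q = 34,100/1,098 ≈ 31.056 orders/yr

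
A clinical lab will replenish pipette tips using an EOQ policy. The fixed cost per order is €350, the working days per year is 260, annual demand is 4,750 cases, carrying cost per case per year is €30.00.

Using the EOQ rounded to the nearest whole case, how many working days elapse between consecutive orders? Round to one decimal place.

18.2 days

2DS/H = 2·4,750·350/30 = 110,833.33
EOQ = √110,833.33 ≈ 332.92 → Q = 333 cases
T = Q/D × 260 days = 333/4,750 × 260 = 18.227 days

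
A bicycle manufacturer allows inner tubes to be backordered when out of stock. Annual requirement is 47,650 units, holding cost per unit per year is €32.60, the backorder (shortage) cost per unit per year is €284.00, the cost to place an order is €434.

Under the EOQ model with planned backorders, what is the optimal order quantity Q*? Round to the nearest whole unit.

Q* = √(2DS/H) · √((H + b)/b)
   = √(2 × 47,650 × 434 / 32.6) · √((32.6 + 284) / 284)
   = 1,126.374 × 1.0558 ≈ 1,189.27

1,189 units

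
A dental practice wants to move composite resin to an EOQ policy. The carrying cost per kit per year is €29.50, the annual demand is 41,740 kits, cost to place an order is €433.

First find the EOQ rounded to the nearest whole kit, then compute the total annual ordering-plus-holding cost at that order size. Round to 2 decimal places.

2DS/H = 2·41,740·433/29.5 = 1,225,316.61
EOQ = √1,225,316.61 ≈ 1,106.94 → Q = 1,107 kits
Annual ordering cost = (D/Q)·S = (41,740/1,107) × 433 = €16,326.49
Annual holding cost  = (Q/2)·H = (1,107/2) × 29.5 = €16,328.25
Total = €16,326.49 + €16,328.25 = €32,654.74

€32,654.74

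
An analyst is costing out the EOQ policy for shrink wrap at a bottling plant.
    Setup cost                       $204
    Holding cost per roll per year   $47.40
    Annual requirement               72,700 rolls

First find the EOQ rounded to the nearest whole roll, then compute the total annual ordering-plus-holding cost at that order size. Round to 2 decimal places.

$37,496.13

2DS/H = 2·72,700·204/47.4 = 625,772.15
EOQ = √625,772.15 ≈ 791.06 → Q = 791 rolls
Ordering: D/Q × S = 72,700/791 × $204 = $18,749.43
Holding:  Q/2 × H = 791/2 × $47.4 = $18,746.70
Total = $18,749.43 + $18,746.70 = $37,496.13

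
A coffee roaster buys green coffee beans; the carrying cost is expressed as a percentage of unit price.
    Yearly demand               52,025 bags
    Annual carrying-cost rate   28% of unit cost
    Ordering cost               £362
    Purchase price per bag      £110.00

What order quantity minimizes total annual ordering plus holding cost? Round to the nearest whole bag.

1,106 bags

Holding cost per bag per year: H = 28% × £110 = £30.8000
2DS/H = 2·52,025·362/30.8 = 1,222,925.32
EOQ = √1,222,925.32 ≈ 1,105.86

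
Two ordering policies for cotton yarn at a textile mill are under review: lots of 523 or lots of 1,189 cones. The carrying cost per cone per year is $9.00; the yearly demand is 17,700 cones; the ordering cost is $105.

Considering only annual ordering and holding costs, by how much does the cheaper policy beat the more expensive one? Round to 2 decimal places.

$1,006.54

Annual cost at Q: ordering D·S/Q plus holding Q·H/2.
TC(523) = (17,700/523)×105 + (523/2)×9 = $5,907.04
TC(1,189) = (17,700/1,189)×105 + (1,189/2)×9 = $6,913.58
Lots of 523 are cheaper by $1,006.54.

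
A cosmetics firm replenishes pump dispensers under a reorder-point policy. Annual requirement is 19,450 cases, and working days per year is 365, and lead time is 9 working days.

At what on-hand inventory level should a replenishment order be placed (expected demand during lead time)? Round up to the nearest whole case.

Daily demand d = 19,450 / 365 = 53.288 cases/day
Demand during lead time = 53.288 × 9 = 479.59
Reorder point = 479.59 → round up

480 cases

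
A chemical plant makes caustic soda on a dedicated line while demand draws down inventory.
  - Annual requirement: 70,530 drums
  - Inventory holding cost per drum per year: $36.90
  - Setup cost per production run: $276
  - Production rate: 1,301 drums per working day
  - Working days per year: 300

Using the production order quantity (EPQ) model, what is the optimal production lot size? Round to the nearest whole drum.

1,135 drums

d = 70,530/300 = 235.1000 drums/day;  effective holding cost H(1 − d/p) = 36.9·(1 − 235.1000/1301) = 30.23191
Q* = √(2DS / H_eff) = √(2·70,530·276 / 30.23191) ≈ 1,134.81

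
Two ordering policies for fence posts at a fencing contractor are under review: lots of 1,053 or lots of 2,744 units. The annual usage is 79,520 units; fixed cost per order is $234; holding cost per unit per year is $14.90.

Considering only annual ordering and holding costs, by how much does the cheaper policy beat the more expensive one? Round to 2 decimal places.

$1,708.06

Annual cost at Q: ordering D·S/Q plus holding Q·H/2.
TC(1,053) = (79,520/1,053)×234 + (1,053/2)×14.9 = $25,515.96
TC(2,744) = (79,520/2,744)×234 + (2,744/2)×14.9 = $27,224.02
Lots of 1,053 are cheaper by $1,708.06.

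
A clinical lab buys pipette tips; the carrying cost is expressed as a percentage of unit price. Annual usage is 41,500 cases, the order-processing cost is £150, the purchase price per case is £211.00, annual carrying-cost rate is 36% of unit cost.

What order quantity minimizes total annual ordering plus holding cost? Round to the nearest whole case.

405 cases

Carrying cost H = £211 × 36% = £75.9600/case/yr
2DS/H = 2·41,500·150/75.96 = 163,902.05
EOQ = √163,902.05 ≈ 404.85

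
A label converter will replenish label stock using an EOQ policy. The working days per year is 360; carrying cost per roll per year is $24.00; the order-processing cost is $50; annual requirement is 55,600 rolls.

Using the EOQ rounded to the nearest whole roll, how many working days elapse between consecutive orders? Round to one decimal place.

3.1 days

2DS/H = 2·55,600·50/24 = 231,666.67
EOQ = √231,666.67 ≈ 481.32 → Q = 481 rolls
T = Q/D × 360 days = 481/55,600 × 360 = 3.114 days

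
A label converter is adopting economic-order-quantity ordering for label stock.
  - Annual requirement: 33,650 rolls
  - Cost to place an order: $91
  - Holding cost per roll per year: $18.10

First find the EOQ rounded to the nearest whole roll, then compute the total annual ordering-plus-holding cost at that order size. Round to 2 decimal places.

Q* = √(2·D·S / H) = √(2·33,650·91 / 18.1) = √338,359.1 ≈ 581.69 → Q = 582 rolls
Annual ordering cost = (D/Q)·S = (33,650/582) × 91 = $5,261.43
Annual holding cost  = (Q/2)·H = (582/2) × 18.1 = $5,267.10
Total = $5,261.43 + $5,267.10 = $10,528.53

$10,528.53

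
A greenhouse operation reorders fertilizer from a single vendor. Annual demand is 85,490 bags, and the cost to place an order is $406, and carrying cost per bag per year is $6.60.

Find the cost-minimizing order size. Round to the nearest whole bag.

2DS/H = 2·85,490·406/6.6 = 10,517,860.61
EOQ = √10,517,860.61 ≈ 3,243.13

3,243 bags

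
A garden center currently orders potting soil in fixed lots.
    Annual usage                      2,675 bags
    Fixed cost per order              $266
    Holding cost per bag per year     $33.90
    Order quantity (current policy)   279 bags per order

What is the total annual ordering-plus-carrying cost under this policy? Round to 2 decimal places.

$7,279.41

Orders/yr = 2,675/279 = 9.588; ordering cost = 9.588 × $266 = $2,550.36
Average inventory = 279/2 = 139.5; holding cost = 139.5 × $33.9 = $4,729.05
Total = $2,550.36 + $4,729.05 = $7,279.41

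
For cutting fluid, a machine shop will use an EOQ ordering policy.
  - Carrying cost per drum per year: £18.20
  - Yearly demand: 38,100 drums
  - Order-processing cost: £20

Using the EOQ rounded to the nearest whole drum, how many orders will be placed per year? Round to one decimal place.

131.8 orders per year

2DS/H = 2·38,100·20/18.2 = 83,736.26
EOQ = √83,736.26 ≈ 289.37 → Q = 289
Orders per year = D/Q = 38,100 / 289 = 131.834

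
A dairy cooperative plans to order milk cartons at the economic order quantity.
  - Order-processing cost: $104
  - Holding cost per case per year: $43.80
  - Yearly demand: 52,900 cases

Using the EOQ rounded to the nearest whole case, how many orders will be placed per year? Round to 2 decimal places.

105.59 orders per year

Optimal lot size Q* = (2 × 52,900 × $104 / $43.8)^½ ≈ 501.21 → Q = 501
Orders per year = D/Q = 52,900 / 501 = 105.589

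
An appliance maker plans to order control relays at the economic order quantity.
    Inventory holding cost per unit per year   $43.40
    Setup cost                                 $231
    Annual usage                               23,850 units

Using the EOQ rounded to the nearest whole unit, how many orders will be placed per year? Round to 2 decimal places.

47.32 orders per year

Q* = √(2·D·S / H) = √(2·23,850·231 / 43.4) = √253,887.1 ≈ 503.87 → Q = 504
Orders per year = D/Q = 23,850 / 504 = 47.321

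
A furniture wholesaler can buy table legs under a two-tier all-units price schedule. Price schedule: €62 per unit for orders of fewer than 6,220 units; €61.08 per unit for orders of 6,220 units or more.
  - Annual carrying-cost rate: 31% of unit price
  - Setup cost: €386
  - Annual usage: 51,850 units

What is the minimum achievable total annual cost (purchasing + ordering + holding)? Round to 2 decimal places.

€3,229,102.93

H₁ = 31%×€62 = €19.2200;  H₂ = 31%×€61.08 = €18.9348
EOQ₁ = √(2×51,850×386/19.2200) = 1,443.13  (< 6,220, feasible at tier 1)
EOQ₂ = √(2×51,850×386/18.9348) = 1,453.96  (< 6,220 → use Q = 6,220 at tier-2 price)
TC(tier 1 (EOQ₁), Q≈1,443.1) = €3,242,437.02
TC(tier 2, Q≈6,220.0) = €3,229,102.93
Minimum at tier 2: €3,229,102.93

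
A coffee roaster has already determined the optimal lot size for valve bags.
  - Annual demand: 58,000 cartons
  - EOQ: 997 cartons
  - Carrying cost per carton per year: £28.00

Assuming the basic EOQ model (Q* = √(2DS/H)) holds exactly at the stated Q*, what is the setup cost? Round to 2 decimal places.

£239.93

EOQ relation: Q² = 2DS/H, so rearrange for the unknown.
S = Q²H / (2D) = 997² × 28 / (2 × 58,000) = 239.9332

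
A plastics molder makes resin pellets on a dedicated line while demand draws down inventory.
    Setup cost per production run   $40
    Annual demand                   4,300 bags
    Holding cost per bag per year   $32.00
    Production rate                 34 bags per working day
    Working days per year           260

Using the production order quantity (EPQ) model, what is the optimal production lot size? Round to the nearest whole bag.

145 bags

Daily demand d = 4,300/260 = 16.538; p = 34; 1 − d/p = 0.51357
EPQ = √(2DS / (H(1 − d/p)))
    = √(2 × 4,300 × 40 / (32 × 0.51357)) ≈ 144.68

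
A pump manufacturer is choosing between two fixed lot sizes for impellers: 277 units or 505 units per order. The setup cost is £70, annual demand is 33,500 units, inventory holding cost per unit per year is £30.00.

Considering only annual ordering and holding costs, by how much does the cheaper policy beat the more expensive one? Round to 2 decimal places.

£402.14

Annual cost at Q: ordering D·S/Q plus holding Q·H/2.
TC(277) = (33,500/277)×70 + (277/2)×30 = £12,620.70
TC(505) = (33,500/505)×70 + (505/2)×30 = £12,218.56
|ΔTC| = |£12,620.70 − £12,218.56| = £402.14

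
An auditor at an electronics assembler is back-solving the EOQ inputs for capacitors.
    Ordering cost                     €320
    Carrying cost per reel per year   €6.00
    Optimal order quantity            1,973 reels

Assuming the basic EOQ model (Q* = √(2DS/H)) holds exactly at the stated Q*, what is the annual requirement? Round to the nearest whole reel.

36,494 reels per year

Since Q* = (2DS/H)^½, squaring gives Q*²·H = 2DS.
D = Q²H / (2S) = 1,973² × 6 / (2 × 320) = 36,494.33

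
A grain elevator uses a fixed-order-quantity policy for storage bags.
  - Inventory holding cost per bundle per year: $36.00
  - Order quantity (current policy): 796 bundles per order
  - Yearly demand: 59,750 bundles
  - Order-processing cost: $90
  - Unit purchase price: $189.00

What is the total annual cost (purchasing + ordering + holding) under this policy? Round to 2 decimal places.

Orders/yr = 59,750/796 = 75.063; ordering cost = 75.063 × $90 = $6,755.65
Average inventory = 796/2 = 398; holding cost = 398 × $36 = $14,328.00
Purchase cost = D·C = 59,750 × 189 = $11,292,750.00
Total = $6,755.65 + $14,328.00 + $11,292,750.00 = $11,313,833.65

$11,313,833.65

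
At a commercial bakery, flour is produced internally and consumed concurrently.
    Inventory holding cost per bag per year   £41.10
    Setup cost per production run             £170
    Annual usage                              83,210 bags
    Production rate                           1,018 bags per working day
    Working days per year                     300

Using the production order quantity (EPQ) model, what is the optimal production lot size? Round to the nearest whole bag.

Daily demand d = 83,210/300 = 277.367; p = 1018; 1 − d/p = 0.72754
EPQ = √(2DS / (H(1 − d/p)))
    = √(2 × 83,210 × 170 / (41.1 × 0.72754)) ≈ 972.70

973 bags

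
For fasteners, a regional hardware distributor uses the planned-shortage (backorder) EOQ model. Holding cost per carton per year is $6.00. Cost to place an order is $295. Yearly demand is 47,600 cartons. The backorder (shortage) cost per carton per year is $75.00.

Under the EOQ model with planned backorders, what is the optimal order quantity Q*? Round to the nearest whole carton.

Q* = √(2DS/H) · √((H + b)/b)
   = √(2 × 47,600 × 295 / 6) · √((6 + 75) / 75)
   = 2,163.485 × 1.0392 ≈ 2,248.36

2,248 cartons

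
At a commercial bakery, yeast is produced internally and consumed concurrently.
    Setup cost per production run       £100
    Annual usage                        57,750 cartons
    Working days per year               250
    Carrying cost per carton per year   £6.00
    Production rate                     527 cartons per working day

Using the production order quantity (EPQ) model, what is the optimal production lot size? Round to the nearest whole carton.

d = 57,750/250 = 231.0000 cartons/day;  effective holding cost H(1 − d/p) = 6·(1 − 231.0000/527) = 3.37002
Q* = √(2DS / H_eff) = √(2·57,750·100 / 3.37002) ≈ 1,851.29

1,851 cartons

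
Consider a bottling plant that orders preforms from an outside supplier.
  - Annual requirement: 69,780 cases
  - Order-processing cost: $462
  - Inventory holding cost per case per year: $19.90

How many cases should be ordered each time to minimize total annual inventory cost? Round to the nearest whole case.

2DS/H = 2·69,780·462/19.9 = 3,240,036.18
EOQ = √3,240,036.18 ≈ 1,800.01

1,800 cases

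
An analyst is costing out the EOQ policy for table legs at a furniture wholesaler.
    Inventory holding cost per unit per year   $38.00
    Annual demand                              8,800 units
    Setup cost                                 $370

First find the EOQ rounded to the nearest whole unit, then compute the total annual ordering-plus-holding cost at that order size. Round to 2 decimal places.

$15,730.73

Optimal lot size Q* = (2 × 8,800 × $370 / $38)^½ ≈ 413.97 → Q = 414 units
Orders/yr = 8,800/414 = 21.256; ordering cost = 21.256 × $370 = $7,864.73
Average inventory = 414/2 = 207; holding cost = 207 × $38 = $7,866.00
Total = $7,864.73 + $7,866.00 = $15,730.73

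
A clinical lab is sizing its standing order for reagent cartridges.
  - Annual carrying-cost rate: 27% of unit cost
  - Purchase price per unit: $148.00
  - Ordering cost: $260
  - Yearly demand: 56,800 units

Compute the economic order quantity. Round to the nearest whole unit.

860 units

H = i·C = 0.27 × $148 = $39.9600 per unit-year
Optimal lot size Q* = (2 × 56,800 × $260 / $39.96)^½ ≈ 859.73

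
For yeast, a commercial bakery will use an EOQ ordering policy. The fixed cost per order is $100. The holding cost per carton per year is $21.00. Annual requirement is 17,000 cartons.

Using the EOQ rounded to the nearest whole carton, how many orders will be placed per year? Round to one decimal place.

42.3 orders per year

EOQ = √(2DS/H) = √(2 × 17,000 × 100 / 21)
    = √(161,904.76) ≈ 402.37 → Q = 402
N = D/Q = 17,000/402 ≈ 42.289 orders/yr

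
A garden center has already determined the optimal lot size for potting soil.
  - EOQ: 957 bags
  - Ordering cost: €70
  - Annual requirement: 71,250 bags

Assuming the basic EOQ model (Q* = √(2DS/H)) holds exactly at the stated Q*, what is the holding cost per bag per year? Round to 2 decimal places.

Since Q* = (2DS/H)^½, squaring gives Q*²·H = 2DS.
H = 2DS / Q² = 2 × 71,250 × 70 / 957² = 10.8915

€10.89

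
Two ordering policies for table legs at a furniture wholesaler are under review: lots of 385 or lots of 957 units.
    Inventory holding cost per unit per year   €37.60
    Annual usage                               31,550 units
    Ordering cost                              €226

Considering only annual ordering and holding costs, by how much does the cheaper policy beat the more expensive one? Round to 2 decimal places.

For each Q, cost = (D/Q)·S + (Q/2)·H.
TC(385) = (31,550/385)×226 + (385/2)×37.6 = €25,758.26
TC(957) = (31,550/957)×226 + (957/2)×37.6 = €25,442.28
Cheaper: Q = 957.  Difference = €315.98

€315.98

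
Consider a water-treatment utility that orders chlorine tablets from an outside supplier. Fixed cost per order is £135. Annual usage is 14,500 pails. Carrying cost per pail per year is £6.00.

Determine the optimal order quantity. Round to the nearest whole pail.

808 pails

EOQ = √(2DS/H) = √(2 × 14,500 × 135 / 6)
    = √(652,500.00) ≈ 807.77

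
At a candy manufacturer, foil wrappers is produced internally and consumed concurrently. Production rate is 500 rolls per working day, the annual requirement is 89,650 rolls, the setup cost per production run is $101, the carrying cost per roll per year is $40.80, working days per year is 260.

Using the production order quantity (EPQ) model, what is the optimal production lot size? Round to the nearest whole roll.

1,196 rolls

d = 89,650/260 = 344.8077 rolls/day;  effective holding cost H(1 − d/p) = 40.8·(1 − 344.8077/500) = 12.66369
Q* = √(2DS / H_eff) = √(2·89,650·101 / 12.66369) ≈ 1,195.83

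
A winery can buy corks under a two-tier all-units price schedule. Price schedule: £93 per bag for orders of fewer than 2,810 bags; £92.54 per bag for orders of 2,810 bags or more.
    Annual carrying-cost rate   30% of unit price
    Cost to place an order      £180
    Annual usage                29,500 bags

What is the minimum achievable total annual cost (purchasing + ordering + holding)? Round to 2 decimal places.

H₁ = 30%×£93 = £27.9000;  H₂ = 30%×£92.54 = £27.7620
EOQ₁ = √(2×29,500×180/27.9000) = 616.96  (< 2,810, feasible at tier 1)
EOQ₂ = √(2×29,500×180/27.7620) = 618.50  (< 2,810 → use Q = 2,810 at tier-2 price)
TC(tier 1 (EOQ₁), Q≈617.0) = £2,760,713.31
TC(tier 2, Q≈2,810.0) = £2,770,825.29
Minimum at tier 1 (EOQ₁): £2,760,713.31

£2,760,713.31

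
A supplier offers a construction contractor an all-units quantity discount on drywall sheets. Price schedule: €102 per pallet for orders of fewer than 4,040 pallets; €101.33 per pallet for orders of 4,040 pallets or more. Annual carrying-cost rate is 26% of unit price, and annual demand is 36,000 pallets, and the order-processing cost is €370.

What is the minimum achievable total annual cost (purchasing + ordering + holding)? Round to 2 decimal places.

€3,698,579.93

H₁ = 26%×€102 = €26.5200;  H₂ = 26%×€101.33 = €26.3458
EOQ₁ = √(2×36,000×370/26.5200) = 1,002.26  (< 4,040, feasible at tier 1)
EOQ₂ = √(2×36,000×370/26.3458) = 1,005.57  (< 4,040 → use Q = 4,040 at tier-2 price)
TC(tier 1 (EOQ₁), Q≈1,002.3) = €3,698,579.93
TC(tier 2, Q≈4,040.0) = €3,704,395.55
Minimum at tier 1 (EOQ₁): €3,698,579.93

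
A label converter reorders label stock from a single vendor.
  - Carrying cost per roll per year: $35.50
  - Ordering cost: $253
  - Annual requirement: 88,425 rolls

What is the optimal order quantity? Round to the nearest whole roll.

2DS/H = 2·88,425·253/35.5 = 1,260,367.61
EOQ = √1,260,367.61 ≈ 1,122.66

1,123 rolls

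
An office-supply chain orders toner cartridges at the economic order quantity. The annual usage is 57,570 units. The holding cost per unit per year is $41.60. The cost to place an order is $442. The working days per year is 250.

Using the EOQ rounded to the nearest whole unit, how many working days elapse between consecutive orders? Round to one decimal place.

4.8 days

Q* = √(2·D·S / H) = √(2·57,570·442 / 41.6) = √1,223,362.5 ≈ 1,106.06 → Q = 1,106 units
T = Q/D × 250 days = 1,106/57,570 × 250 = 4.803 days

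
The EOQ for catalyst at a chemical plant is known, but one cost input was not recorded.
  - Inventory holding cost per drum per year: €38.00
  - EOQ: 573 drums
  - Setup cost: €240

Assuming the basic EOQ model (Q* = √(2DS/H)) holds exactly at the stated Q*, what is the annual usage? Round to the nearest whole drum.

25,993 drums per year

EOQ relation: Q² = 2DS/H, so rearrange for the unknown.
D = Q²H / (2S) = 573² × 38 / (2 × 240) = 25,992.71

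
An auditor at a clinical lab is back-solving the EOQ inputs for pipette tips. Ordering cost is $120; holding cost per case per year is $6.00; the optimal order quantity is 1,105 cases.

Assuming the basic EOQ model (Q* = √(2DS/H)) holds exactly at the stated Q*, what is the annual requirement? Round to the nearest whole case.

30,526 cases per year

Since Q* = (2DS/H)^½, squaring gives Q*²·H = 2DS.
D = Q²H / (2S) = 1,105² × 6 / (2 × 120) = 30,525.62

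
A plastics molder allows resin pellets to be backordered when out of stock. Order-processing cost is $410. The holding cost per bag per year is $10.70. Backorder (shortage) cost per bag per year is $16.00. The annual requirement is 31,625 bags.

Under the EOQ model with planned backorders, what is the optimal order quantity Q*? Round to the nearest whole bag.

2,011 bags

Basic EOQ = √(2·31,625·410/10.7) = 1,556.791
Backorder adjustment √((H+b)/b) = √((10.7+16)/16) = 1.2918
Q* = 1,556.791 × 1.2918 ≈ 2,011.06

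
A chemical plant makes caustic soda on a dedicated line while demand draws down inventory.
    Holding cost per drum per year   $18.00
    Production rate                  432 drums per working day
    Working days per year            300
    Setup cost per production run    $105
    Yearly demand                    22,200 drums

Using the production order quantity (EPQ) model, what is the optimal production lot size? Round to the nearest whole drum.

559 drums

d = 22,200/300 = 74.0000 drums/day;  effective holding cost H(1 − d/p) = 18·(1 − 74.0000/432) = 14.91667
Q* = √(2DS / H_eff) = √(2·22,200·105 / 14.91667) ≈ 559.05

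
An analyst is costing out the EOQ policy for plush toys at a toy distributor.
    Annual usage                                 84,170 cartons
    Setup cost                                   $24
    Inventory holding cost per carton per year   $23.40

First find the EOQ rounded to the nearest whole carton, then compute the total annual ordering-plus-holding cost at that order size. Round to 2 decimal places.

Q* = √(2·D·S / H) = √(2·84,170·24 / 23.4) = √172,656.4 ≈ 415.52 → Q = 416 cartons
Annual ordering cost = (D/Q)·S = (84,170/416) × 24 = $4,855.96
Annual holding cost  = (Q/2)·H = (416/2) × 23.4 = $4,867.20
Total = $4,855.96 + $4,867.20 = $9,723.16

$9,723.16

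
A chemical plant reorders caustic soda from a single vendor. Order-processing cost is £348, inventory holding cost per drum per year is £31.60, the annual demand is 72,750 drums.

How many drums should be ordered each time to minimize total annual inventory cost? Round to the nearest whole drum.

Q* = √(2·D·S / H) = √(2·72,750·348 / 31.6) = √1,602,341.8 ≈ 1,265.84

1,266 drums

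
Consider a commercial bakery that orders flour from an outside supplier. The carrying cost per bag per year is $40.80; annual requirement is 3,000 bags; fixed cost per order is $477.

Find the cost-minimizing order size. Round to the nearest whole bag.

2DS/H = 2·3,000·477/40.8 = 70,147.06
EOQ = √70,147.06 ≈ 264.85

265 bags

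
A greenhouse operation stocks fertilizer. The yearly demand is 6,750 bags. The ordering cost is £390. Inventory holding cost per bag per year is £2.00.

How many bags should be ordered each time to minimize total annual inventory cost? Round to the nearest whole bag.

Q* = √(2·D·S / H) = √(2·6,750·390 / 2) = √2,632,500.0 ≈ 1,622.50

1,622 bags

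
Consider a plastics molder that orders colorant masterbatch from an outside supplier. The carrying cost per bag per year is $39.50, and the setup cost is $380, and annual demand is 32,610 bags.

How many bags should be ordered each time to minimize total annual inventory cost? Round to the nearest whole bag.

Optimal lot size Q* = (2 × 32,610 × $380 / $39.5)^½ ≈ 792.11

792 bags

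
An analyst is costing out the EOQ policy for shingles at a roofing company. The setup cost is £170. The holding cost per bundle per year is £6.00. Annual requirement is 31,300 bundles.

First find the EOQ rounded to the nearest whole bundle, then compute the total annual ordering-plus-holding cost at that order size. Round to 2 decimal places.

2DS/H = 2·31,300·170/6 = 1,773,666.67
EOQ = √1,773,666.67 ≈ 1,331.79 → Q = 1,332 bundles
Ordering: D/Q × S = 31,300/1,332 × £170 = £3,994.74
Holding:  Q/2 × H = 1,332/2 × £6 = £3,996.00
Total = £3,994.74 + £3,996.00 = £7,990.74

£7,990.74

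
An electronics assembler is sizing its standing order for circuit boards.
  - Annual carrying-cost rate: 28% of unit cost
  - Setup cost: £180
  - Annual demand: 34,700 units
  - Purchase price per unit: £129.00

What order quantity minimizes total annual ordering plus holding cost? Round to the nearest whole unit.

588 units

Holding cost per unit per year: H = 28% × £129 = £36.1200
EOQ = √(2DS/H) = √(2 × 34,700 × 180 / 36.12)
    = √(345,847.18) ≈ 588.09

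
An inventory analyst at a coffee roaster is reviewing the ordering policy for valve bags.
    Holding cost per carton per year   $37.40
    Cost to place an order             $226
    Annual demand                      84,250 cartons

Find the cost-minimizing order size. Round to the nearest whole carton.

Optimal lot size Q* = (2 × 84,250 × $226 / $37.4)^½ ≈ 1,009.06

1,009 cartons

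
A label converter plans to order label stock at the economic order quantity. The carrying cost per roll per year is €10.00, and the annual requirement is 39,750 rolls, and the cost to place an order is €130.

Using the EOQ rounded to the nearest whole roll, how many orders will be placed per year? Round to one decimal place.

2DS/H = 2·39,750·130/10 = 1,033,500.00
EOQ = √1,033,500.00 ≈ 1,016.61 → Q = 1,017
N = D/Q = 39,750/1,017 ≈ 39.086 orders/yr

39.1 orders per year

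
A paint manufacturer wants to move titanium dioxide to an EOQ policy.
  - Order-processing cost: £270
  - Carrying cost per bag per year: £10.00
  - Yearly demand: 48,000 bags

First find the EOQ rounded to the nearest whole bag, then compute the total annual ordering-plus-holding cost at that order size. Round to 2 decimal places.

Optimal lot size Q* = (2 × 48,000 × £270 / £10)^½ ≈ 1,609.97 → Q = 1,610 bags
Orders/yr = 48,000/1,610 = 29.814; ordering cost = 29.814 × £270 = £8,049.69
Average inventory = 1,610/2 = 805; holding cost = 805 × £10 = £8,050.00
Total = £8,049.69 + £8,050.00 = £16,099.69

£16,099.69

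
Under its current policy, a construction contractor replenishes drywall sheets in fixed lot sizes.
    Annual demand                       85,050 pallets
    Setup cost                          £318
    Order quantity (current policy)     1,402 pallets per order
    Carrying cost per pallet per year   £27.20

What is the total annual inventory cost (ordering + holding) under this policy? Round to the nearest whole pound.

£38,358

Ordering: D/Q × S = 85,050/1,402 × £318 = £19,290.94
Holding:  Q/2 × H = 1,402/2 × £27.2 = £19,067.20
Total = £19,290.94 + £19,067.20 = £38,358.14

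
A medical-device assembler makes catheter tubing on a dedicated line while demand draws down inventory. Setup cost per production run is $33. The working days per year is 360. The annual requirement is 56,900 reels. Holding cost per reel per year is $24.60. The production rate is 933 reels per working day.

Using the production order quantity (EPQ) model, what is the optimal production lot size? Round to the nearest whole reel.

d = 56,900/360 = 158.0556 reels/day;  effective holding cost H(1 − d/p) = 24.6·(1 − 158.0556/933) = 20.43262
Q* = √(2DS / H_eff) = √(2·56,900·33 / 20.43262) ≈ 428.71

429 reels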